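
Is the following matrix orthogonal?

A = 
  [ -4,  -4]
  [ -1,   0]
No

AᵀA = 
  [ 17,  16]
  [ 16,  16]
≠ I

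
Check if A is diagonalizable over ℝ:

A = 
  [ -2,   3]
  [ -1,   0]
No

tr(A) = -2, det(A) = 3
Characteristic polynomial: λ² - tr(A)λ + det(A) = λ² + 2λ + 3
λ² + 2λ + 3 = 0  ⇒  λ = (-2 ± √((2)² - 4·(3)))/2 = (-2 ± √(-8))/2
  = -1 + i√2,  -1 - i√2
Eigenvalues: -1 + i√2, -1 - i√2  (≈ -1 + 1.414i, -1 - 1.414i)
Has complex eigenvalues (not diagonalizable over ℝ).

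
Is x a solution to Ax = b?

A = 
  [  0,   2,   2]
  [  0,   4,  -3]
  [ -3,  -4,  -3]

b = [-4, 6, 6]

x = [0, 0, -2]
Yes

Ax = [-4, 6, 6] = b ✓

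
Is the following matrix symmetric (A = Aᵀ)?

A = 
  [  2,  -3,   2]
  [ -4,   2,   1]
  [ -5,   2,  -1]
No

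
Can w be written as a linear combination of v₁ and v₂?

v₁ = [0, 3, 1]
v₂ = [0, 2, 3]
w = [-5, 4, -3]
No

Form the augmented matrix and row-reduce:
[v₁|v₂|w] = 
  [  0,   0,  -5]
  [  3,   2,   4]
  [  1,   3,  -3]
Swap R1 ↔ R2
R3 → R3 - (1/3)·R1
Swap R2 ↔ R3
REF = 
  [    3,     2,     4]
  [    0,   7/3, -13/3]
  [    0,     0,    -5]

Row 3 reads [0 0 | -5], i.e. 0 = -5, so the system is inconsistent and w ∉ span{v₁, v₂}.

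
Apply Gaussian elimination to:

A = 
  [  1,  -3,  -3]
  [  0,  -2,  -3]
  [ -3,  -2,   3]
Row operations:
R3 → R3 + (3)·R1
R3 → R3 - (11/2)·R2

Resulting echelon form:
REF = 
  [   1,   -3,   -3]
  [   0,   -2,   -3]
  [   0,    0, 21/2]

Rank = 3 (number of non-zero pivot rows).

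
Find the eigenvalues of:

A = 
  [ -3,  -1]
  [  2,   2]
tr(A) = -1, det(A) = -4
Characteristic polynomial: λ² - tr(A)λ + det(A) = λ² + λ - 4
λ² + λ - 4 = 0  ⇒  λ = (-1 ± √((1)² - 4·(-4)))/2 = (-1 ± √(17))/2
  = (-1 + √17)/2,  (-1 - √17)/2

λ = (-1 + √17)/2, (-1 - √17)/2  (≈ 1.562, -2.562)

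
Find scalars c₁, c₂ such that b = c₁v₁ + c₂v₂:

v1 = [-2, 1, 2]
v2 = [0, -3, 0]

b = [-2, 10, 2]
c1 = 1, c2 = -3

b = 1·v1 + -3·v2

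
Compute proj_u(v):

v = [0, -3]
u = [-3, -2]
proj_u(v) = [-18/13, -12/13]

v·u = (0)(-3) + (-3)(-2) = 6
u·u = (-3)² + (-2)² = 13
proj_u(v) = (v·u / u·u) × u = (6/13) × u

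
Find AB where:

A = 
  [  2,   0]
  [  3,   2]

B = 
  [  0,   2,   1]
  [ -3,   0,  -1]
A is 2×2 and B is 2×3, so AB is 2×3. Each entry is (row of A)·(column of B):
AB[1,1] = (2)(0) + (0)(-3) = 0
AB[1,2] = (2)(2) + (0)(0) = 4
AB[1,3] = (2)(1) + (0)(-1) = 2
AB[2,1] = (3)(0) + (2)(-3) = -6
AB[2,2] = (3)(2) + (2)(0) = 6
AB[2,3] = (3)(1) + (2)(-1) = 1

AB = 
  [  0,   4,   2]
  [ -6,   6,   1]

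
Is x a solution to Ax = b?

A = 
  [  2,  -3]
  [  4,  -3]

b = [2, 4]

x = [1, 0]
Yes

Ax = [2, 4] = b ✓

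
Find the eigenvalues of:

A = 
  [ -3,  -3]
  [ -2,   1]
tr(A) = -2, det(A) = -9
Characteristic polynomial: λ² - tr(A)λ + det(A) = λ² + 2λ - 9
λ² + 2λ - 9 = 0  ⇒  λ = (-2 ± √((2)² - 4·(-9)))/2 = (-2 ± √(40))/2
  = -1 + √10,  -1 - √10

λ = -1 + √10, -1 - √10  (≈ 2.162, -4.162)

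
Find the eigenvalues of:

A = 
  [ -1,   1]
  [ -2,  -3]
tr(A) = -4, det(A) = 5
Characteristic polynomial: λ² - tr(A)λ + det(A) = λ² + 4λ + 5
λ² + 4λ + 5 = 0  ⇒  λ = (-4 ± √((4)² - 4·(5)))/2 = (-4 ± √(-4))/2
  = -2 + i,  -2 - i

λ = -2 + i, -2 - i  (≈ -2 + 1i, -2 - 1i)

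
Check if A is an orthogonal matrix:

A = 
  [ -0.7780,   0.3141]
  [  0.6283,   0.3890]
No

AᵀA = 
  [  1,   0]
  [  0,   0.2500]
≠ I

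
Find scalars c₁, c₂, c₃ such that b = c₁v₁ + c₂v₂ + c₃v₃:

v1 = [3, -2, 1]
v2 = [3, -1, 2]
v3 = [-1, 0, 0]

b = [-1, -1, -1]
c1 = 1, c2 = -1, c3 = 1

b = 1·v1 + -1·v2 + 1·v3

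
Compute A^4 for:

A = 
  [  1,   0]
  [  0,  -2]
A² = A·A:
A²[1,1] = (1)(1) + (0)(0) = 1
A²[1,2] = (1)(0) + (0)(-2) = 0
A²[2,1] = (0)(1) + (-2)(0) = 0
A²[2,2] = (0)(0) + (-2)(-2) = 4
A² = 
  [  1,   0]
  [  0,   4]

A^3 = A^2·A:
A^3[1,1] = (1)(1) + (0)(0) = 1
A^3[1,2] = (1)(0) + (0)(-2) = 0
A^3[2,1] = (0)(1) + (4)(0) = 0
A^3[2,2] = (0)(0) + (4)(-2) = -8
A^3 = 
  [  1,   0]
  [  0,  -8]

A^4 = A^3·A:
A^4[1,1] = (1)(1) + (0)(0) = 1
A^4[1,2] = (1)(0) + (0)(-2) = 0
A^4[2,1] = (0)(1) + (-8)(0) = 0
A^4[2,2] = (0)(0) + (-8)(-2) = 16
A^4 = 
  [  1,   0]
  [  0,  16]

Therefore
A^4 = 
  [  1,   0]
  [  0,  16]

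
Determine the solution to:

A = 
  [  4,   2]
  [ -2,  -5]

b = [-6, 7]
x = [-1, -1]

Row reduce the augmented matrix [A|b]:
R2 → R2 + (1/2)·R1
REF = 
  [  4,   2,  -6]
  [  0,  -4,   4]

Back-substitution:
x₂ = 4 / (-4) = -1
x₁ = (-6 - (2)(-1)) / 4 = -1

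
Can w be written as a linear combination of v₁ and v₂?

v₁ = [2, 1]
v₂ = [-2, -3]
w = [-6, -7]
Yes

Form the augmented matrix and row-reduce:
[v₁|v₂|w] = 
  [  2,  -2,  -6]
  [  1,  -3,  -7]
R2 → R2 - (1/2)·R1
REF = 
  [  2,  -2,  -6]
  [  0,  -2,  -4]

No row of the form [0 0 | nonzero], so the system is consistent. Back-substitution gives c₁ = -1, c₂ = 2: w = (-1)·v₁ + (2)·v₂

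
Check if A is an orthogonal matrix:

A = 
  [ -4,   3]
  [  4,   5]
No

AᵀA = 
  [ 32,   8]
  [  8,  34]
≠ I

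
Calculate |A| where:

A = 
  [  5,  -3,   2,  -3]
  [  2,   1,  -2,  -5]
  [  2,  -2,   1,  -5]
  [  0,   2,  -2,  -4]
36

Cofactor expansion along row 1: det(A) = a₁₁M₁₁ - a₁₂M₁₂ + a₁₃M₁₃ - a₁₄M₁₄

M₁₁ = det[[1, -2, -5]; [-2, 1, -5]; [2, -2, -4]]
  = (1)·((1)(-4) - (-5)(-2)) - (-2)·((-2)(-4) - (-5)(2)) + (-5)·((-2)(-2) - (1)(2))
  = (1)(-14) - (-2)(18) + (-5)(2)
  = 12
M₁₂ = det[[2, -2, -5]; [2, 1, -5]; [0, -2, -4]]
  = (2)·((1)(-4) - (-5)(-2)) - (-2)·((2)(-4) - (-5)(0)) + (-5)·((2)(-2) - (1)(0))
  = (2)(-14) - (-2)(-8) + (-5)(-4)
  = -24
M₁₃ = det[[2, 1, -5]; [2, -2, -5]; [0, 2, -4]]
  = (2)·((-2)(-4) - (-5)(2)) - (1)·((2)(-4) - (-5)(0)) + (-5)·((2)(2) - (-2)(0))
  = (2)(18) - (1)(-8) + (-5)(4)
  = 24
M₁₄ = det[[2, 1, -2]; [2, -2, 1]; [0, 2, -2]]
  = (2)·((-2)(-2) - (1)(2)) - (1)·((2)(-2) - (1)(0)) + (-2)·((2)(2) - (-2)(0))
  = (2)(2) - (1)(-4) + (-2)(4)
  = 0

det(A) = (5)(12) - (-3)(-24) + (2)(24) - (-3)(0) = 36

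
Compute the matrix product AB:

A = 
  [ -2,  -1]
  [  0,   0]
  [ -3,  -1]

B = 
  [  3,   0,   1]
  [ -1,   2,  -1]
AB = 
  [ -5,  -2,  -1]
  [  0,   0,   0]
  [ -8,  -2,  -2]

A is 3×2 and B is 2×3, so AB is 3×3. Each entry is (row of A)·(column of B):
AB[1,1] = (-2)(3) + (-1)(-1) = -5
AB[1,2] = (-2)(0) + (-1)(2) = -2
AB[1,3] = (-2)(1) + (-1)(-1) = -1
AB[2,1] = (0)(3) + (0)(-1) = 0
AB[2,2] = (0)(0) + (0)(2) = 0
AB[2,3] = (0)(1) + (0)(-1) = 0
AB[3,1] = (-3)(3) + (-1)(-1) = -8
AB[3,2] = (-3)(0) + (-1)(2) = -2
AB[3,3] = (-3)(1) + (-1)(-1) = -2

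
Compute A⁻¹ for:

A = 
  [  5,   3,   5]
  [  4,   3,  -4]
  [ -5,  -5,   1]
det(A) = (5)·((3)(1) - (-4)(-5)) - (3)·((4)(1) - (-4)(-5)) + (5)·((4)(-5) - (3)(-5))
  = (5)(-17) - (3)(-16) + (5)(-5)
  = -62
det(A) = -62 ≠ 0, so A is invertible.

Cofactors Cᵢⱼ = (-1)ⁱ⁺ʲ·Mᵢⱼ:
C = 
  [-17,  16,  -5]
  [-28,  30,  10]
  [-27,  40,   3]

adj(A) = Cᵀ:
adj(A) = 
  [-17, -28, -27]
  [ 16,  30,  40]
  [ -5,  10,   3]

A⁻¹ = (-1/62) · adj(A):
A⁻¹ = 
  [ 17/62,  14/31,  27/62]
  [ -8/31, -15/31, -20/31]
  [  5/62,  -5/31,  -3/62]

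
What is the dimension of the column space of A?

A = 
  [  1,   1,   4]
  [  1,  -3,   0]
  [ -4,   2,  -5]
Row reduce:
R2 → R2 - (1)·R1
R3 → R3 + (4)·R1
R3 → R3 + (3/2)·R2
REF = 
  [  1,   1,   4]
  [  0,  -4,  -4]
  [  0,   0,   5]
Pivot columns: 1, 2, 3 → 3 pivots.
dim(Col(A)) = number of pivot columns = 3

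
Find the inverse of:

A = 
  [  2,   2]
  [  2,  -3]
det(A) = (2)(-3) - (2)(2) = -10
For a 2×2 matrix, A⁻¹ = (1/det(A)) · [[d, -b], [-c, a]]
    = (-1/10) · [[-3, -2], [-2, 2]]

A⁻¹ = 
  [3/10,  1/5]
  [ 1/5, -1/5]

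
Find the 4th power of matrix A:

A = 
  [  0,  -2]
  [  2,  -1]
A^4 = 
  [ 12, -14]
  [ 14,   5]

A² = A·A:
A²[1,1] = (0)(0) + (-2)(2) = -4
A²[1,2] = (0)(-2) + (-2)(-1) = 2
A²[2,1] = (2)(0) + (-1)(2) = -2
A²[2,2] = (2)(-2) + (-1)(-1) = -3
A² = 
  [ -4,   2]
  [ -2,  -3]

A^3 = A^2·A:
A^3[1,1] = (-4)(0) + (2)(2) = 4
A^3[1,2] = (-4)(-2) + (2)(-1) = 6
A^3[2,1] = (-2)(0) + (-3)(2) = -6
A^3[2,2] = (-2)(-2) + (-3)(-1) = 7
A^3 = 
  [  4,   6]
  [ -6,   7]

A^4 = A^3·A:
A^4[1,1] = (4)(0) + (6)(2) = 12
A^4[1,2] = (4)(-2) + (6)(-1) = -14
A^4[2,1] = (-6)(0) + (7)(2) = 14
A^4[2,2] = (-6)(-2) + (7)(-1) = 5
A^4 = 
  [ 12, -14]
  [ 14,   5]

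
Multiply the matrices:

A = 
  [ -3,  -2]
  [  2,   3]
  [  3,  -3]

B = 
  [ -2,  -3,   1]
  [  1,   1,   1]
A is 3×2 and B is 2×3, so AB is 3×3. Each entry is (row of A)·(column of B):
AB[1,1] = (-3)(-2) + (-2)(1) = 4
AB[1,2] = (-3)(-3) + (-2)(1) = 7
AB[1,3] = (-3)(1) + (-2)(1) = -5
AB[2,1] = (2)(-2) + (3)(1) = -1
AB[2,2] = (2)(-3) + (3)(1) = -3
AB[2,3] = (2)(1) + (3)(1) = 5
AB[3,1] = (3)(-2) + (-3)(1) = -9
AB[3,2] = (3)(-3) + (-3)(1) = -12
AB[3,3] = (3)(1) + (-3)(1) = 0

AB = 
  [  4,   7,  -5]
  [ -1,  -3,   5]
  [ -9, -12,   0]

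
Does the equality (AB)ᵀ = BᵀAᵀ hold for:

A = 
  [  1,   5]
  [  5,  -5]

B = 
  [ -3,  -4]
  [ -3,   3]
Yes

(AB)ᵀ = 
  [-18,   0]
  [ 11, -35]

BᵀAᵀ = 
  [-18,   0]
  [ 11, -35]

Both sides are equal — this is the standard identity (AB)ᵀ = BᵀAᵀ, which holds for all A, B.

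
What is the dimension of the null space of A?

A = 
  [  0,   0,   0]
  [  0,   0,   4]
nullity(A) = 2

Row reduce:
Swap R1 ↔ R2
REF = 
  [  0,   0,   4]
  [  0,   0,   0]
Pivot columns: 3 → 1 pivot.
rank(A) = 1, so nullity(A) = 3 - 1 = 2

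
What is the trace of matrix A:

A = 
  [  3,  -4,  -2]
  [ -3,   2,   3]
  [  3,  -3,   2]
7

tr(A) = 3 + 2 + 2 = 7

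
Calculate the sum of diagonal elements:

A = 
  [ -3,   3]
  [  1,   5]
2

tr(A) = -3 + 5 = 2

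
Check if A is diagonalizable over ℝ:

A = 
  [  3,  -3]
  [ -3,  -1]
Yes

tr(A) = 2, det(A) = -12
Characteristic polynomial: λ² - tr(A)λ + det(A) = λ² - 2λ - 12
λ² - 2λ - 12 = 0  ⇒  λ = (2 ± √((-2)² - 4·(-12)))/2 = (2 ± √(52))/2
  = 1 + √13,  1 - √13
Eigenvalues: 1 + √13, 1 - √13  (≈ 4.606, -2.606)
The two irrational eigenvalues are distinct (simple), so each has alg. mult. = geom. mult. = 1.
Sum of geometric multiplicities equals n, so A has n independent eigenvectors.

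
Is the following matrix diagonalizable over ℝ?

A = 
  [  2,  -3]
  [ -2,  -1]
Yes

tr(A) = 1, det(A) = -8
Characteristic polynomial: λ² - tr(A)λ + det(A) = λ² - λ - 8
λ² - λ - 8 = 0  ⇒  λ = (1 ± √((-1)² - 4·(-8)))/2 = (1 ± √(33))/2
  = (1 + √33)/2,  (1 - √33)/2
Eigenvalues: (1 + √33)/2, (1 - √33)/2  (≈ 3.372, -2.372)
The two irrational eigenvalues are distinct (simple), so each has alg. mult. = geom. mult. = 1.
Sum of geometric multiplicities equals n, so A has n independent eigenvectors.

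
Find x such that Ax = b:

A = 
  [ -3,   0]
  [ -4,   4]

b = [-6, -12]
Row reduce the augmented matrix [A|b]:
R2 → R2 - (4/3)·R1
REF = 
  [ -3,   0,  -6]
  [  0,   4,  -4]

Back-substitution:
x₂ = (-4) / 4 = -1
x₁ = (-6 - (0)(-1)) / (-3) = 2

x = [2, -1]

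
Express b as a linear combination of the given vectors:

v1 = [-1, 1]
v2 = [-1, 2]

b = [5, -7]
c1 = -3, c2 = -2

b = -3·v1 + -2·v2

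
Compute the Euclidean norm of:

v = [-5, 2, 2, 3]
6.481

||v||₂ = √((-5)² + (2)² + (2)² + (3)²) = √42 = 6.481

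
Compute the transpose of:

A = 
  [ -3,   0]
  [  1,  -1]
Aᵀ = 
  [ -3,   1]
  [  0,  -1]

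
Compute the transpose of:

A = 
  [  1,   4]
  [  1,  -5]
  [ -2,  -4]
Aᵀ = 
  [  1,   1,  -2]
  [  4,  -5,  -4]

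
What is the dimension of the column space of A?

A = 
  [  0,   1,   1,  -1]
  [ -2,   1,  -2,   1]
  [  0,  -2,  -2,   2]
Row reduce:
Swap R1 ↔ R2
R3 → R3 + (2)·R2
REF = 
  [ -2,   1,  -2,   1]
  [  0,   1,   1,  -1]
  [  0,   0,   0,   0]
Pivot columns: 1, 2 → 2 pivots.
dim(Col(A)) = number of pivot columns = 2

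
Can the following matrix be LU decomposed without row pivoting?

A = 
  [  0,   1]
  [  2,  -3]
No.
A[1,1] = 0 but A[2,1] = 2 ≠ 0. Any LU with L unit lower triangular has (LU)[1,1] = U[1,1] and (LU)[2,1] = L[2,1]·U[1,1]; matching A forces U[1,1] = 0, which then forces (LU)[2,1] = 0 ≠ 2. A row swap (pivoting) is required.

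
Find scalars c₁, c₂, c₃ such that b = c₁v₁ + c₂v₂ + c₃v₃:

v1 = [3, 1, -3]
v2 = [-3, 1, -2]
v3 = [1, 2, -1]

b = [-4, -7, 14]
c1 = -3, c2 = -2, c3 = -1

b = -3·v1 + -2·v2 + -1·v3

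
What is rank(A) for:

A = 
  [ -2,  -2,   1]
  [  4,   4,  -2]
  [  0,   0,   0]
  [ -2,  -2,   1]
Row reduce:
R2 → R2 + (2)·R1
R4 → R4 - (1)·R1
REF = 
  [ -2,  -2,   1]
  [  0,   0,   0]
  [  0,   0,   0]
  [  0,   0,   0]
Pivot columns: 1 → 1 pivot.

rank(A) = 1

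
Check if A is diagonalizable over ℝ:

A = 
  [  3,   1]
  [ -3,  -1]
Yes

tr(A) = 2, det(A) = 0
Characteristic polynomial: λ² - tr(A)λ + det(A) = λ² - 2λ
λ² - 2λ = λ(λ - 2)
Eigenvalues: 2, 0
λ=0: alg. mult. = 1, geom. mult. = 2 - rank(A - (0)I) = 2 - 1 = 1
λ=2: alg. mult. = 1, geom. mult. = 2 - rank(A - (2)I) = 2 - 1 = 1
Sum of geometric multiplicities equals n, so A has n independent eigenvectors.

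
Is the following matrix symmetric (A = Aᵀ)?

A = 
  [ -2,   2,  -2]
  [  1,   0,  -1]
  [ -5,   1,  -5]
No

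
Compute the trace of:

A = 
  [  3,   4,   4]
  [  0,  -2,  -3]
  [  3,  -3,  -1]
0

tr(A) = 3 + -2 + -1 = 0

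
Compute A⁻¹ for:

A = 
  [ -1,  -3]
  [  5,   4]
det(A) = (-1)(4) - (-3)(5) = 11
For a 2×2 matrix, A⁻¹ = (1/det(A)) · [[d, -b], [-c, a]]
    = (1/11) · [[4, 3], [-5, -1]]

A⁻¹ = 
  [ 4/11,  3/11]
  [-5/11, -1/11]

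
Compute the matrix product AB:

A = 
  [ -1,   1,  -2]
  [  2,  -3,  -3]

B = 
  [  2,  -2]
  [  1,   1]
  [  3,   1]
AB = 
  [ -7,   1]
  [ -8, -10]

A is 2×3 and B is 3×2, so AB is 2×2. Each entry is (row of A)·(column of B):
AB[1,1] = (-1)(2) + (1)(1) + (-2)(3) = -7
AB[1,2] = (-1)(-2) + (1)(1) + (-2)(1) = 1
AB[2,1] = (2)(2) + (-3)(1) + (-3)(3) = -8
AB[2,2] = (2)(-2) + (-3)(1) + (-3)(1) = -10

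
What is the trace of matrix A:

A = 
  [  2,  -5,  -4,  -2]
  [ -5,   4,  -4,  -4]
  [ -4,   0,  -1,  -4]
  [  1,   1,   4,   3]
8

tr(A) = 2 + 4 + -1 + 3 = 8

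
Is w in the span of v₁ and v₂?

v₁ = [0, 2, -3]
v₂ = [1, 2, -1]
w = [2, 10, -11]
Yes

Form the augmented matrix and row-reduce:
[v₁|v₂|w] = 
  [  0,   1,   2]
  [  2,   2,  10]
  [ -3,  -1, -11]
Swap R1 ↔ R2
R3 → R3 + (3/2)·R1
R3 → R3 - (2)·R2
REF = 
  [  2,   2,  10]
  [  0,   1,   2]
  [  0,   0,   0]

No row of the form [0 0 | nonzero], so the system is consistent. Back-substitution gives c₁ = 3, c₂ = 2: w = (3)·v₁ + (2)·v₂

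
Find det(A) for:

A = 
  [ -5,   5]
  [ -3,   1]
10

For a 2×2 matrix, det = ad - bc = (-5)(1) - (5)(-3) = 10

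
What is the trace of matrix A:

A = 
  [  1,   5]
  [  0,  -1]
0

tr(A) = 1 + -1 = 0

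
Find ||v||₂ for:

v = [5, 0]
5

||v||₂ = √((5)² + (0)²) = √25 = 5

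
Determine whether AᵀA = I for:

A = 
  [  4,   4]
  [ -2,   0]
No

AᵀA = 
  [ 20,  16]
  [ 16,  16]
≠ I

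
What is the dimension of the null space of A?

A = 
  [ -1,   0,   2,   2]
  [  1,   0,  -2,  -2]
nullity(A) = 3

Row reduce:
R2 → R2 + (1)·R1
REF = 
  [ -1,   0,   2,   2]
  [  0,   0,   0,   0]
Pivot columns: 1 → 1 pivot.
rank(A) = 1, so nullity(A) = 4 - 1 = 3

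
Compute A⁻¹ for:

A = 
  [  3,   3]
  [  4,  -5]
det(A) = (3)(-5) - (3)(4) = -27
For a 2×2 matrix, A⁻¹ = (1/det(A)) · [[d, -b], [-c, a]]
    = (-1/27) · [[-5, -3], [-4, 3]]

A⁻¹ = 
  [5/27,  1/9]
  [4/27, -1/9]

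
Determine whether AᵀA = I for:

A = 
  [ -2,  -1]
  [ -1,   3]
No

AᵀA = 
  [  5,  -1]
  [ -1,  10]
≠ I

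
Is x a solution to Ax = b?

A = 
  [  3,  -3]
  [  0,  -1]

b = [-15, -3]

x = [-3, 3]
No

Ax = [-18, -3] ≠ b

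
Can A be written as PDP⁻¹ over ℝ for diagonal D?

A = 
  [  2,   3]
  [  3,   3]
Yes

tr(A) = 5, det(A) = -3
Characteristic polynomial: λ² - tr(A)λ + det(A) = λ² - 5λ - 3
λ² - 5λ - 3 = 0  ⇒  λ = (5 ± √((-5)² - 4·(-3)))/2 = (5 ± √(37))/2
  = (5 + √37)/2,  (5 - √37)/2
Eigenvalues: (5 + √37)/2, (5 - √37)/2  (≈ 5.541, -0.5414)
The two irrational eigenvalues are distinct (simple), so each has alg. mult. = geom. mult. = 1.
Sum of geometric multiplicities equals n, so A has n independent eigenvectors.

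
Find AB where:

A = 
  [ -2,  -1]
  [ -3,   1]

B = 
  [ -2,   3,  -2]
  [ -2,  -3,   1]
A is 2×2 and B is 2×3, so AB is 2×3. Each entry is (row of A)·(column of B):
AB[1,1] = (-2)(-2) + (-1)(-2) = 6
AB[1,2] = (-2)(3) + (-1)(-3) = -3
AB[1,3] = (-2)(-2) + (-1)(1) = 3
AB[2,1] = (-3)(-2) + (1)(-2) = 4
AB[2,2] = (-3)(3) + (1)(-3) = -12
AB[2,3] = (-3)(-2) + (1)(1) = 7

AB = 
  [  6,  -3,   3]
  [  4, -12,   7]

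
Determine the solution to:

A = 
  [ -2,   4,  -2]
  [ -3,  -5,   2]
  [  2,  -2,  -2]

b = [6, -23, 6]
x = [3, 2, -2]

Row reduce the augmented matrix [A|b]:
R2 → R2 - (3/2)·R1
R3 → R3 + (1)·R1
R3 → R3 + (2/11)·R2
REF = 
  [    -2,      4,     -2,      6]
  [     0,    -11,      5,    -32]
  [     0,      0, -34/11,  68/11]

Back-substitution:
x₃ = (68/11) / (-34/11) = -2
x₂ = (-32 - (5)(-2)) / (-11) = 2
x₁ = (6 - (4)(2) - (-2)(-2)) / (-2) = 3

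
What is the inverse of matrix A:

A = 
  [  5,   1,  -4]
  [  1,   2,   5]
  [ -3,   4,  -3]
det(A) = (5)·((2)(-3) - (5)(4)) - (1)·((1)(-3) - (5)(-3)) + (-4)·((1)(4) - (2)(-3))
  = (5)(-26) - (1)(12) + (-4)(10)
  = -182
det(A) = -182 ≠ 0, so A is invertible.

Cofactors Cᵢⱼ = (-1)ⁱ⁺ʲ·Mᵢⱼ:
C = 
  [-26, -12,  10]
  [-13, -27, -23]
  [ 13, -29,   9]

adj(A) = Cᵀ:
adj(A) = 
  [-26, -13,  13]
  [-12, -27, -29]
  [ 10, -23,   9]

A⁻¹ = (-1/182) · adj(A):
A⁻¹ = 
  [   1/7,   1/14,  -1/14]
  [  6/91, 27/182, 29/182]
  [ -5/91, 23/182, -9/182]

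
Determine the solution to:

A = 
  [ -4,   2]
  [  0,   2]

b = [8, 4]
x = [-1, 2]

Row reduce the augmented matrix [A|b]:
(already in echelon form)
REF = 
  [ -4,   2,   8]
  [  0,   2,   4]

Back-substitution:
x₂ = 4 / 2 = 2
x₁ = (8 - (2)(2)) / (-4) = -1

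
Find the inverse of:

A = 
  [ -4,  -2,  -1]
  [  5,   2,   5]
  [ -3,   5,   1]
det(A) = (-4)·((2)(1) - (5)(5)) - (-2)·((5)(1) - (5)(-3)) + (-1)·((5)(5) - (2)(-3))
  = (-4)(-23) - (-2)(20) + (-1)(31)
  = 101
det(A) = 101 ≠ 0, so A is invertible.

Cofactors Cᵢⱼ = (-1)ⁱ⁺ʲ·Mᵢⱼ:
C = 
  [-23, -20,  31]
  [ -3,  -7,  26]
  [ -8,  15,   2]

adj(A) = Cᵀ:
adj(A) = 
  [-23,  -3,  -8]
  [-20,  -7,  15]
  [ 31,  26,   2]

A⁻¹ = (1/101) · adj(A):
A⁻¹ = 
  [-23/101,  -3/101,  -8/101]
  [-20/101,  -7/101,  15/101]
  [ 31/101,  26/101,   2/101]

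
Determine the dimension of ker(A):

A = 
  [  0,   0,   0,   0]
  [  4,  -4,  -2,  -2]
nullity(A) = 3

Row reduce:
Swap R1 ↔ R2
REF = 
  [  4,  -4,  -2,  -2]
  [  0,   0,   0,   0]
Pivot columns: 1 → 1 pivot.
rank(A) = 1, so nullity(A) = 4 - 1 = 3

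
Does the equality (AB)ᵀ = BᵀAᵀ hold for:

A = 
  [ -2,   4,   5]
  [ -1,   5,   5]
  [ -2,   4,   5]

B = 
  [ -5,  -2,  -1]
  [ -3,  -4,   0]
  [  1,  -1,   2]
Yes

(AB)ᵀ = 
  [  3,  -5,   3]
  [-17, -23, -17]
  [ 12,  11,  12]

BᵀAᵀ = 
  [  3,  -5,   3]
  [-17, -23, -17]
  [ 12,  11,  12]

Both sides are equal — this is the standard identity (AB)ᵀ = BᵀAᵀ, which holds for all A, B.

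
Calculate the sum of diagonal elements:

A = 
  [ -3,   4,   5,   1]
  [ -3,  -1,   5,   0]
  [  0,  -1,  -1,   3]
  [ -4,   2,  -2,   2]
-3

tr(A) = -3 + -1 + -1 + 2 = -3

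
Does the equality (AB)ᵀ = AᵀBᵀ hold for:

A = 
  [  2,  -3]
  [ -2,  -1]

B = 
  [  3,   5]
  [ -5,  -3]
No

(AB)ᵀ = 
  [ 21,  -1]
  [ 19,  -7]

AᵀBᵀ = 
  [ -4,  -4]
  [-14,  18]

The two matrices differ, so (AB)ᵀ ≠ AᵀBᵀ in general. The correct identity is (AB)ᵀ = BᵀAᵀ.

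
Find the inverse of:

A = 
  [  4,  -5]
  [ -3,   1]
det(A) = (4)(1) - (-5)(-3) = -11
For a 2×2 matrix, A⁻¹ = (1/det(A)) · [[d, -b], [-c, a]]
    = (-1/11) · [[1, 5], [3, 4]]

A⁻¹ = 
  [-1/11, -5/11]
  [-3/11, -4/11]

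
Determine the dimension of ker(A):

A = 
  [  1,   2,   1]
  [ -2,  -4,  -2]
nullity(A) = 2

Row reduce:
R2 → R2 + (2)·R1
REF = 
  [  1,   2,   1]
  [  0,   0,   0]
Pivot columns: 1 → 1 pivot.
rank(A) = 1, so nullity(A) = 3 - 1 = 2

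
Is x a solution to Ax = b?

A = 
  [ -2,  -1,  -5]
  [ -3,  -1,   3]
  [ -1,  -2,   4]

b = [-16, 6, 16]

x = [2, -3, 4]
No

Ax = [-21, 9, 20] ≠ b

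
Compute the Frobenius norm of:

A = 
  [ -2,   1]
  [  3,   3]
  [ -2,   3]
||A||_F = 6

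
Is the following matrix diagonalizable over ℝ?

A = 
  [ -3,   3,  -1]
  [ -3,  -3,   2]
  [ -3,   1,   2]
No

Characteristic polynomial: det(λI - A) = λ³ + 4λ² + λ - 36
By the rational root theorem any rational root is an integer dividing 36; none of those is a root, so p(λ) has no rational roots and hence (being an irreducible cubic) no repeated roots.
Discriminant of the cubic: Δ = -28356
Δ < 0 ⇒ one real eigenvalue and a complex-conjugate pair: λ ≈ -3.155 + 2.372i, -3.155 - 2.372i, 2.311
Has complex eigenvalues (not diagonalizable over ℝ).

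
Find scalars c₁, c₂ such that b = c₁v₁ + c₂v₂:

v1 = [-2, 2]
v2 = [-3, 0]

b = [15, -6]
c1 = -3, c2 = -3

b = -3·v1 + -3·v2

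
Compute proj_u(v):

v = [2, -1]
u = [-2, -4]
v·u = (2)(-2) + (-1)(-4) = 0
u·u = (-2)² + (-4)² = 20
proj_u(v) = (v·u / u·u) × u = (0/20) × u = (0) × u

proj_u(v) = [0, 0]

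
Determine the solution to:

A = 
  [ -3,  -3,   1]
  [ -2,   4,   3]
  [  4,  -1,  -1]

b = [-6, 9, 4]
x = [2, 1, 3]

Row reduce the augmented matrix [A|b]:
R2 → R2 - (2/3)·R1
R3 → R3 + (4/3)·R1
R3 → R3 + (5/6)·R2
REF = 
  [   -3,    -3,     1,    -6]
  [    0,     6,   7/3,    13]
  [    0,     0, 41/18,  41/6]

Back-substitution:
x₃ = (41/6) / (41/18) = 3
x₂ = (13 - (7/3)(3)) / 6 = 1
x₁ = (-6 - (-3)(1) - (1)(3)) / (-3) = 2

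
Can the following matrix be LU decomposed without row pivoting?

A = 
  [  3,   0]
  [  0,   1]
Yes.
A[1,1] = 3 ≠ 0, so Gaussian elimination proceeds without a row swap: multiplier ℓ₂₁ = (0)/(3) = 0, and U[2,2] = 1 - (0)(0) = 1.
L = 
  [  1,   0]
  [  0,   1]
U = 
  [  3,   0]
  [  0,   1]
Check row 2 of LU: [(0)(3), (0)(0) + 1] = [0, 1] = row 2 of A ✓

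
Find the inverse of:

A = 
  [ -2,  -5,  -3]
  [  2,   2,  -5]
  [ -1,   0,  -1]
det(A) = (-2)·((2)(-1) - (-5)(0)) - (-5)·((2)(-1) - (-5)(-1)) + (-3)·((2)(0) - (2)(-1))
  = (-2)(-2) - (-5)(-7) + (-3)(2)
  = -37
det(A) = -37 ≠ 0, so A is invertible.

Cofactors Cᵢⱼ = (-1)ⁱ⁺ʲ·Mᵢⱼ:
C = 
  [ -2,   7,   2]
  [ -5,  -1,   5]
  [ 31, -16,   6]

adj(A) = Cᵀ:
adj(A) = 
  [ -2,  -5,  31]
  [  7,  -1, -16]
  [  2,   5,   6]

A⁻¹ = (-1/37) · adj(A):
A⁻¹ = 
  [  2/37,   5/37, -31/37]
  [ -7/37,   1/37,  16/37]
  [ -2/37,  -5/37,  -6/37]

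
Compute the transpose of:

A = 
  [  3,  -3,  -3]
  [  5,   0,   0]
Aᵀ = 
  [  3,   5]
  [ -3,   0]
  [ -3,   0]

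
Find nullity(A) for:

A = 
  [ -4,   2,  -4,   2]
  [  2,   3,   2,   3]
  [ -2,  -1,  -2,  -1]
nullity(A) = 2

Row reduce:
R2 → R2 + (1/2)·R1
R3 → R3 - (1/2)·R1
R3 → R3 + (1/2)·R2
REF = 
  [ -4,   2,  -4,   2]
  [  0,   4,   0,   4]
  [  0,   0,   0,   0]
Pivot columns: 1, 2 → 2 pivots.
rank(A) = 2, so nullity(A) = 4 - 2 = 2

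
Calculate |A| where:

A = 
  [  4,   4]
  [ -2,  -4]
For a 2×2 matrix, det = ad - bc = (4)(-4) - (4)(-2) = -8

det(A) = -8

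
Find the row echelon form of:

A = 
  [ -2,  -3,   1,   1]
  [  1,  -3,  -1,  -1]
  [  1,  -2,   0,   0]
Row operations:
R2 → R2 + (1/2)·R1
R3 → R3 + (1/2)·R1
R3 → R3 - (7/9)·R2

Resulting echelon form:
REF = 
  [  -2,   -3,    1,    1]
  [   0, -9/2, -1/2, -1/2]
  [   0,    0,  8/9,  8/9]

Rank = 3 (number of non-zero pivot rows).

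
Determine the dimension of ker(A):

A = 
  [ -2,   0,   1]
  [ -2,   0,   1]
nullity(A) = 2

Row reduce:
R2 → R2 - (1)·R1
REF = 
  [ -2,   0,   1]
  [  0,   0,   0]
Pivot columns: 1 → 1 pivot.
rank(A) = 1, so nullity(A) = 3 - 1 = 2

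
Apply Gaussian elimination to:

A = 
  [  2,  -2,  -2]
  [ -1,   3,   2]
Row operations:
R2 → R2 + (1/2)·R1

Resulting echelon form:
REF = 
  [  2,  -2,  -2]
  [  0,   2,   1]

Rank = 2 (number of non-zero pivot rows).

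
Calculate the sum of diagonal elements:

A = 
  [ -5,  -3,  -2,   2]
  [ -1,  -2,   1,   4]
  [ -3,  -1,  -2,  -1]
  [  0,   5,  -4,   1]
-8

tr(A) = -5 + -2 + -2 + 1 = -8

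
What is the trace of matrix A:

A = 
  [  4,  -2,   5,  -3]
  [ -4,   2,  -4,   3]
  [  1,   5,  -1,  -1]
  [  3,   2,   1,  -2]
3

tr(A) = 4 + 2 + -1 + -2 = 3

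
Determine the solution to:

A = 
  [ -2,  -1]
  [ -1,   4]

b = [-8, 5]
x = [3, 2]

Row reduce the augmented matrix [A|b]:
R2 → R2 - (1/2)·R1
REF = 
  [ -2,  -1,  -8]
  [  0, 9/2,   9]

Back-substitution:
x₂ = 9 / (9/2) = 2
x₁ = (-8 - (-1)(2)) / (-2) = 3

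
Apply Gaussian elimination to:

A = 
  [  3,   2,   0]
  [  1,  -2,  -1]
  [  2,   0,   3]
Row operations:
R2 → R2 - (1/3)·R1
R3 → R3 - (2/3)·R1
R3 → R3 - (1/2)·R2

Resulting echelon form:
REF = 
  [   3,    2,    0]
  [   0, -8/3,   -1]
  [   0,    0,  7/2]

Rank = 3 (number of non-zero pivot rows).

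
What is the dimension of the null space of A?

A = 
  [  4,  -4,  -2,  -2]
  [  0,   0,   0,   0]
nullity(A) = 3

Row reduce:
(no row operations needed)
REF = 
  [  4,  -4,  -2,  -2]
  [  0,   0,   0,   0]
Pivot columns: 1 → 1 pivot.
rank(A) = 1, so nullity(A) = 4 - 1 = 3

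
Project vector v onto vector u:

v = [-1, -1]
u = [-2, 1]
proj_u(v) = [-2/5, 1/5]

v·u = (-1)(-2) + (-1)(1) = 1
u·u = (-2)² + (1)² = 5
proj_u(v) = (v·u / u·u) × u = (1/5) × u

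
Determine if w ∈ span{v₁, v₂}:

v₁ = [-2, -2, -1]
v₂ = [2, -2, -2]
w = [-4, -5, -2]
No

Form the augmented matrix and row-reduce:
[v₁|v₂|w] = 
  [ -2,   2,  -4]
  [ -2,  -2,  -5]
  [ -1,  -2,  -2]
R2 → R2 - (1)·R1
R3 → R3 - (1/2)·R1
R3 → R3 - (3/4)·R2
REF = 
  [ -2,   2,  -4]
  [  0,  -4,  -1]
  [  0,   0, 3/4]

Row 3 reads [0 0 | 3/4], i.e. 0 = 3/4, so the system is inconsistent and w ∉ span{v₁, v₂}.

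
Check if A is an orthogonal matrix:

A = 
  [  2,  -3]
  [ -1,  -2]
No

AᵀA = 
  [  5,  -4]
  [ -4,  13]
≠ I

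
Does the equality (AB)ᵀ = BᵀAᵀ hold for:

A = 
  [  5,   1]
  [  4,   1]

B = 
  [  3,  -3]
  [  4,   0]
Yes

(AB)ᵀ = 
  [ 19,  16]
  [-15, -12]

BᵀAᵀ = 
  [ 19,  16]
  [-15, -12]

Both sides are equal — this is the standard identity (AB)ᵀ = BᵀAᵀ, which holds for all A, B.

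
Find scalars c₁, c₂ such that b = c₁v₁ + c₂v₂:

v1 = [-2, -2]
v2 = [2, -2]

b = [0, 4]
c1 = -1, c2 = -1

b = -1·v1 + -1·v2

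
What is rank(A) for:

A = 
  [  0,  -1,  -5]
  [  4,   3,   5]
rank(A) = 2

Row reduce:
Swap R1 ↔ R2
REF = 
  [  4,   3,   5]
  [  0,  -1,  -5]
Pivot columns: 1, 2 → 2 pivots.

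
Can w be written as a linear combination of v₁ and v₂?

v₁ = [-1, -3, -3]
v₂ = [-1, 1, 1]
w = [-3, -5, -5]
Yes

Form the augmented matrix and row-reduce:
[v₁|v₂|w] = 
  [ -1,  -1,  -3]
  [ -3,   1,  -5]
  [ -3,   1,  -5]
R2 → R2 - (3)·R1
R3 → R3 - (3)·R1
R3 → R3 - (1)·R2
REF = 
  [ -1,  -1,  -3]
  [  0,   4,   4]
  [  0,   0,   0]

No row of the form [0 0 | nonzero], so the system is consistent. Back-substitution gives c₁ = 2, c₂ = 1: w = (2)·v₁ + (1)·v₂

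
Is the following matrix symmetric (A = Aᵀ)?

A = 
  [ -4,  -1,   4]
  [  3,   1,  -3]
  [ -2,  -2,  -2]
No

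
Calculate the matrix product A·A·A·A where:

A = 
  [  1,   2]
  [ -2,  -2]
A² = A·A:
A²[1,1] = (1)(1) + (2)(-2) = -3
A²[1,2] = (1)(2) + (2)(-2) = -2
A²[2,1] = (-2)(1) + (-2)(-2) = 2
A²[2,2] = (-2)(2) + (-2)(-2) = 0
A² = 
  [ -3,  -2]
  [  2,   0]

A^3 = A^2·A:
A^3[1,1] = (-3)(1) + (-2)(-2) = 1
A^3[1,2] = (-3)(2) + (-2)(-2) = -2
A^3[2,1] = (2)(1) + (0)(-2) = 2
A^3[2,2] = (2)(2) + (0)(-2) = 4
A^3 = 
  [  1,  -2]
  [  2,   4]

A^4 = A^3·A:
A^4[1,1] = (1)(1) + (-2)(-2) = 5
A^4[1,2] = (1)(2) + (-2)(-2) = 6
A^4[2,1] = (2)(1) + (4)(-2) = -6
A^4[2,2] = (2)(2) + (4)(-2) = -4
A^4 = 
  [  5,   6]
  [ -6,  -4]

Therefore
A^4 = 
  [  5,   6]
  [ -6,  -4]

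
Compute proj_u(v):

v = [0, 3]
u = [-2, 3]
proj_u(v) = [-18/13, 27/13]

v·u = (0)(-2) + (3)(3) = 9
u·u = (-2)² + (3)² = 13
proj_u(v) = (v·u / u·u) × u = (9/13) × u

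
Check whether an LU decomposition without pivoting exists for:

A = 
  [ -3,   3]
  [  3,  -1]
Yes.
A[1,1] = -3 ≠ 0, so Gaussian elimination proceeds without a row swap: multiplier ℓ₂₁ = (3)/(-3) = -1, and U[2,2] = -1 - (-1)(3) = 2.
L = 
  [  1,   0]
  [ -1,   1]
U = 
  [ -3,   3]
  [  0,   2]
Check row 2 of LU: [(-1)(-3), (-1)(3) + 2] = [3, -1] = row 2 of A ✓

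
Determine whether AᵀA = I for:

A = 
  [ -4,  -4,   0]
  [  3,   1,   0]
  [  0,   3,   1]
No

AᵀA = 
  [ 25,  19,   0]
  [ 19,  26,   3]
  [  0,   3,   1]
≠ I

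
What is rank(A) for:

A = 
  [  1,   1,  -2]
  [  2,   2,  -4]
rank(A) = 1

Row reduce:
R2 → R2 - (2)·R1
REF = 
  [  1,   1,  -2]
  [  0,   0,   0]
Pivot columns: 1 → 1 pivot.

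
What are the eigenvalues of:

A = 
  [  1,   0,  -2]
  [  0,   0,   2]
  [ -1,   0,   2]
Characteristic polynomial: det(λI - A) = λ³ - 3λ²
The constant term is 0, so λ = 0 is a root: p(λ) = λ(λ² - 3λ)
λ² - 3λ = λ(λ - 3)

λ = 0, 3, 0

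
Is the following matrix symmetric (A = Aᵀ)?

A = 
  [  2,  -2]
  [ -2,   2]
Yes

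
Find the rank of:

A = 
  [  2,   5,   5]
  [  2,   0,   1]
rank(A) = 2

Row reduce:
R2 → R2 - (1)·R1
REF = 
  [  2,   5,   5]
  [  0,  -5,  -4]
Pivot columns: 1, 2 → 2 pivots.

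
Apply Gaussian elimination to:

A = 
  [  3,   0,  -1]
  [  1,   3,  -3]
Row operations:
R2 → R2 - (1/3)·R1

Resulting echelon form:
REF = 
  [   3,    0,   -1]
  [   0,    3, -8/3]

Rank = 2 (number of non-zero pivot rows).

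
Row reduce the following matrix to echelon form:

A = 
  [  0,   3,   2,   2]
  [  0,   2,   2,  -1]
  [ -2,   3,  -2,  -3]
Row operations:
Swap R1 ↔ R3
R3 → R3 - (3/2)·R2

Resulting echelon form:
REF = 
  [ -2,   3,  -2,  -3]
  [  0,   2,   2,  -1]
  [  0,   0,  -1, 7/2]

Rank = 3 (number of non-zero pivot rows).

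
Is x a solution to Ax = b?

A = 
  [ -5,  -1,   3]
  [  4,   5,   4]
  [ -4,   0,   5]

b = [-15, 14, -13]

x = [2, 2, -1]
Yes

Ax = [-15, 14, -13] = b ✓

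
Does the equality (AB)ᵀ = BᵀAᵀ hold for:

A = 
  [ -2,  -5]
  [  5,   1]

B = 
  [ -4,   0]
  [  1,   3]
Yes

(AB)ᵀ = 
  [  3, -19]
  [-15,   3]

BᵀAᵀ = 
  [  3, -19]
  [-15,   3]

Both sides are equal — this is the standard identity (AB)ᵀ = BᵀAᵀ, which holds for all A, B.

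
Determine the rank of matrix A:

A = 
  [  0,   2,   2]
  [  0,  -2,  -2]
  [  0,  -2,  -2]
rank(A) = 1

Row reduce:
R2 → R2 + (1)·R1
R3 → R3 + (1)·R1
REF = 
  [  0,   2,   2]
  [  0,   0,   0]
  [  0,   0,   0]
Pivot columns: 2 → 1 pivot.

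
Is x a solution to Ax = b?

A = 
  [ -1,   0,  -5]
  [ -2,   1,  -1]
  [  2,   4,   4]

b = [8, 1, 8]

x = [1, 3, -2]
No

Ax = [9, 3, 6] ≠ b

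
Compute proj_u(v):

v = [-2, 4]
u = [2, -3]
proj_u(v) = [-32/13, 48/13]

v·u = (-2)(2) + (4)(-3) = -16
u·u = (2)² + (-3)² = 13
proj_u(v) = (v·u / u·u) × u = (-16/13) × u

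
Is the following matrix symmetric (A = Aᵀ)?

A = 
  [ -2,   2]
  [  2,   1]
Yes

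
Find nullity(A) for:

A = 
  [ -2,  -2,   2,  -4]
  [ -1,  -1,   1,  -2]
nullity(A) = 3

Row reduce:
R2 → R2 - (1/2)·R1
REF = 
  [ -2,  -2,   2,  -4]
  [  0,   0,   0,   0]
Pivot columns: 1 → 1 pivot.
rank(A) = 1, so nullity(A) = 4 - 1 = 3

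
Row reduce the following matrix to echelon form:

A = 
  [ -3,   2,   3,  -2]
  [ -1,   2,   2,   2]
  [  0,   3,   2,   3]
Row operations:
R2 → R2 - (1/3)·R1
R3 → R3 - (9/4)·R2

Resulting echelon form:
REF = 
  [  -3,    2,    3,   -2]
  [   0,  4/3,    1,  8/3]
  [   0,    0, -1/4,   -3]

Rank = 3 (number of non-zero pivot rows).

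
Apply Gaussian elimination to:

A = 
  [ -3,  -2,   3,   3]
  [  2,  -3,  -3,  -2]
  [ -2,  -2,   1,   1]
Row operations:
R2 → R2 + (2/3)·R1
R3 → R3 - (2/3)·R1
R3 → R3 - (2/13)·R2

Resulting echelon form:
REF = 
  [    -3,     -2,      3,      3]
  [     0,  -13/3,     -1,      0]
  [     0,      0, -11/13,     -1]

Rank = 3 (number of non-zero pivot rows).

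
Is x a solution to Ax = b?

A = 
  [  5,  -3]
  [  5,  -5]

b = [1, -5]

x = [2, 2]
No

Ax = [4, 0] ≠ b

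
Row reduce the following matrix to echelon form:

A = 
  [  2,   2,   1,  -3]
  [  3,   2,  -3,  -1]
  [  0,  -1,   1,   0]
Row operations:
R2 → R2 - (3/2)·R1
R3 → R3 - (1)·R2

Resulting echelon form:
REF = 
  [   2,    2,    1,   -3]
  [   0,   -1, -9/2,  7/2]
  [   0,    0, 11/2, -7/2]

Rank = 3 (number of non-zero pivot rows).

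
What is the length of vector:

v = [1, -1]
1.414

||v||₂ = √((1)² + (-1)²) = √2 = 1.414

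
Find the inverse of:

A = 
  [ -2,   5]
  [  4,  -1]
det(A) = (-2)(-1) - (5)(4) = -18
For a 2×2 matrix, A⁻¹ = (1/det(A)) · [[d, -b], [-c, a]]
    = (-1/18) · [[-1, -5], [-4, -2]]

A⁻¹ = 
  [1/18, 5/18]
  [ 2/9,  1/9]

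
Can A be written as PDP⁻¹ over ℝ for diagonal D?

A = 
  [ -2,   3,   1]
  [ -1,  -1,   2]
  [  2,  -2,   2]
No

Characteristic polynomial: det(λI - A) = λ³ + λ² + λ - 18
By the rational root theorem any rational root is an integer dividing 18; none of those is a root, so p(λ) has no rational roots and hence (being an irreducible cubic) no repeated roots.
Discriminant of the cubic: Δ = -9003
Δ < 0 ⇒ one real eigenvalue and a complex-conjugate pair: λ ≈ -1.608 + 2.354i, -1.608 - 2.354i, 2.216
Has complex eigenvalues (not diagonalizable over ℝ).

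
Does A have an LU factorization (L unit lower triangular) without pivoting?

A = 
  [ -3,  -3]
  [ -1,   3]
Yes.
A[1,1] = -3 ≠ 0, so Gaussian elimination proceeds without a row swap: multiplier ℓ₂₁ = (-1)/(-3) = 1/3, and U[2,2] = 3 - (1/3)(-3) = 4.
L = 
  [  1,   0]
  [1/3,   1]
U = 
  [ -3,  -3]
  [  0,   4]
Check row 2 of LU: [(1/3)(-3), (1/3)(-3) + 4] = [-1, 3] = row 2 of A ✓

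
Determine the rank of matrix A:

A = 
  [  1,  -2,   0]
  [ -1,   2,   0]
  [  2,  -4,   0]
Row reduce:
R2 → R2 + (1)·R1
R3 → R3 - (2)·R1
REF = 
  [  1,  -2,   0]
  [  0,   0,   0]
  [  0,   0,   0]
Pivot columns: 1 → 1 pivot.

rank(A) = 1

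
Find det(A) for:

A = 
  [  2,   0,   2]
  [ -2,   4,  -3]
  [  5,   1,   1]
Cofactor expansion along row 1:
det(A) = (2)·((4)(1) - (-3)(1)) - (0)·((-2)(1) - (-3)(5)) + (2)·((-2)(1) - (4)(5))
  = (2)(7) - (0)(13) + (2)(-22)
  = -30

det(A) = -30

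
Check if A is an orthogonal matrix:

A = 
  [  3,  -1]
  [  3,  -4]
No

AᵀA = 
  [ 18, -15]
  [-15,  17]
≠ I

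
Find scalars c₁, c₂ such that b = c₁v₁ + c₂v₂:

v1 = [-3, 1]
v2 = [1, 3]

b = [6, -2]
c1 = -2, c2 = 0

b = -2·v1 + 0·v2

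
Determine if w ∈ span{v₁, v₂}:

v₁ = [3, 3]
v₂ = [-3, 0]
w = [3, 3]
Yes

Form the augmented matrix and row-reduce:
[v₁|v₂|w] = 
  [  3,  -3,   3]
  [  3,   0,   3]
R2 → R2 - (1)·R1
REF = 
  [  3,  -3,   3]
  [  0,   3,   0]

No row of the form [0 0 | nonzero], so the system is consistent. Back-substitution gives c₁ = 1, c₂ = 0: w = (1)·v₁ + (0)·v₂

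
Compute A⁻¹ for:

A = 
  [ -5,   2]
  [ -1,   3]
det(A) = (-5)(3) - (2)(-1) = -13
For a 2×2 matrix, A⁻¹ = (1/det(A)) · [[d, -b], [-c, a]]
    = (-1/13) · [[3, -2], [1, -5]]

A⁻¹ = 
  [-3/13,  2/13]
  [-1/13,  5/13]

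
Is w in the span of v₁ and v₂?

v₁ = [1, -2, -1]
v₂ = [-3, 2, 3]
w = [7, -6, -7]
Yes

Form the augmented matrix and row-reduce:
[v₁|v₂|w] = 
  [  1,  -3,   7]
  [ -2,   2,  -6]
  [ -1,   3,  -7]
R2 → R2 + (2)·R1
R3 → R3 + (1)·R1
REF = 
  [  1,  -3,   7]
  [  0,  -4,   8]
  [  0,   0,   0]

No row of the form [0 0 | nonzero], so the system is consistent. Back-substitution gives c₁ = 1, c₂ = -2: w = (1)·v₁ + (-2)·v₂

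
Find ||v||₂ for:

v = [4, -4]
5.657

||v||₂ = √((4)² + (-4)²) = √32 = 5.657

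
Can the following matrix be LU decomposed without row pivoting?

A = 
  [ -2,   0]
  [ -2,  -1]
Yes.
A[1,1] = -2 ≠ 0, so Gaussian elimination proceeds without a row swap: multiplier ℓ₂₁ = (-2)/(-2) = 1, and U[2,2] = -1 - (1)(0) = -1.
L = 
  [  1,   0]
  [  1,   1]
U = 
  [ -2,   0]
  [  0,  -1]
Check row 2 of LU: [(1)(-2), (1)(0) + (-1)] = [-2, -1] = row 2 of A ✓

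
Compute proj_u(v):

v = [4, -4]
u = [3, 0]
proj_u(v) = [4, 0]

v·u = (4)(3) + (-4)(0) = 12
u·u = (3)² + (0)² = 9
proj_u(v) = (v·u / u·u) × u = (12/9) × u = (4/3) × u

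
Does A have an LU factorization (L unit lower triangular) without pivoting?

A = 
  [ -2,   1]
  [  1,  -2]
Yes.
A[1,1] = -2 ≠ 0, so Gaussian elimination proceeds without a row swap: multiplier ℓ₂₁ = (1)/(-2) = -1/2, and U[2,2] = -2 - (-1/2)(1) = -3/2.
L = 
  [   1,    0]
  [-1/2,    1]
U = 
  [  -2,    1]
  [   0, -3/2]
Check row 2 of LU: [(-1/2)(-2), (-1/2)(1) + (-3/2)] = [1, -2] = row 2 of A ✓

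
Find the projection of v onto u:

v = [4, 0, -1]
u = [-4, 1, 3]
v·u = (4)(-4) + (0)(1) + (-1)(3) = -19
u·u = (-4)² + (1)² + (3)² = 26
proj_u(v) = (v·u / u·u) × u = (-19/26) × u

proj_u(v) = [38/13, -19/26, -57/26]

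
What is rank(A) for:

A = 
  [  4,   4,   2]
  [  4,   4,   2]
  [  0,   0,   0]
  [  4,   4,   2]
rank(A) = 1

Row reduce:
R2 → R2 - (1)·R1
R4 → R4 - (1)·R1
REF = 
  [  4,   4,   2]
  [  0,   0,   0]
  [  0,   0,   0]
  [  0,   0,   0]
Pivot columns: 1 → 1 pivot.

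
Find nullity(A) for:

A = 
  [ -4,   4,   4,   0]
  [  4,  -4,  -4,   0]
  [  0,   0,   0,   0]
nullity(A) = 3

Row reduce:
R2 → R2 + (1)·R1
REF = 
  [ -4,   4,   4,   0]
  [  0,   0,   0,   0]
  [  0,   0,   0,   0]
Pivot columns: 1 → 1 pivot.
rank(A) = 1, so nullity(A) = 4 - 1 = 3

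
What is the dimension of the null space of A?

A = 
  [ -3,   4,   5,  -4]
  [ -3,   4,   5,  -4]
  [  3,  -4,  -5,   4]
nullity(A) = 3

Row reduce:
R2 → R2 - (1)·R1
R3 → R3 + (1)·R1
REF = 
  [ -3,   4,   5,  -4]
  [  0,   0,   0,   0]
  [  0,   0,   0,   0]
Pivot columns: 1 → 1 pivot.
rank(A) = 1, so nullity(A) = 4 - 1 = 3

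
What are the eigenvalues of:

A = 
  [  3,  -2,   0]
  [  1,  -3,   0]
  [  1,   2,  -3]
Characteristic polynomial: det(λI - A) = λ³ + 3λ² - 7λ - 21
Testing integer divisors of the constant term: p(-3) = 0, so (λ + 3) is a factor:
p(λ) = (λ + 3)(λ² - 7)
λ² - 7 = 0  ⇒  λ = (0 ± √((0)² - 4·(-7)))/2 = (0 ± √(28))/2
  = √7,  -√7

λ = -3, √7, -√7  (≈ -3, 2.646, -2.646)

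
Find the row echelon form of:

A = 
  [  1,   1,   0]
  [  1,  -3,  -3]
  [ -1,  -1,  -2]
Row operations:
R2 → R2 - (1)·R1
R3 → R3 + (1)·R1

Resulting echelon form:
REF = 
  [  1,   1,   0]
  [  0,  -4,  -3]
  [  0,   0,  -2]

Rank = 3 (number of non-zero pivot rows).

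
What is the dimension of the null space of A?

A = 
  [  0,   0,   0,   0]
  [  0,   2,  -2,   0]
nullity(A) = 3

Row reduce:
Swap R1 ↔ R2
REF = 
  [  0,   2,  -2,   0]
  [  0,   0,   0,   0]
Pivot columns: 2 → 1 pivot.
rank(A) = 1, so nullity(A) = 4 - 1 = 3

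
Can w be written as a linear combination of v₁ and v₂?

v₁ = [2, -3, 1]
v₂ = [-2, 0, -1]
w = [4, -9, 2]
Yes

Form the augmented matrix and row-reduce:
[v₁|v₂|w] = 
  [  2,  -2,   4]
  [ -3,   0,  -9]
  [  1,  -1,   2]
R2 → R2 + (3/2)·R1
R3 → R3 - (1/2)·R1
REF = 
  [  2,  -2,   4]
  [  0,  -3,  -3]
  [  0,   0,   0]

No row of the form [0 0 | nonzero], so the system is consistent. Back-substitution gives c₁ = 3, c₂ = 1: w = (3)·v₁ + (1)·v₂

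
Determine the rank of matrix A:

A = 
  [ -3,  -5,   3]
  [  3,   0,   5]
Row reduce:
R2 → R2 + (1)·R1
REF = 
  [ -3,  -5,   3]
  [  0,  -5,   8]
Pivot columns: 1, 2 → 2 pivots.

rank(A) = 2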